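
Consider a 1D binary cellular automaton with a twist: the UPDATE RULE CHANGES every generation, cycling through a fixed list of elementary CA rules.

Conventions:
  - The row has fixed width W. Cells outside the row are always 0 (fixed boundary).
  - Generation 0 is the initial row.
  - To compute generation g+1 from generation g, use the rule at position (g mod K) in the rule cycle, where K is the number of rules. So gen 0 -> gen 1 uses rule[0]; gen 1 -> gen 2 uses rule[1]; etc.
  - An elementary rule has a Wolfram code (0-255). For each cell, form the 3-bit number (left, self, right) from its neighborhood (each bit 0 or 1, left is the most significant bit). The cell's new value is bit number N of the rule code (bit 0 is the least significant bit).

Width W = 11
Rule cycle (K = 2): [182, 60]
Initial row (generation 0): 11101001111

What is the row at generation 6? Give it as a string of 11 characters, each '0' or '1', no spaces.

Answer: 01000001100

Derivation:
Gen 0: 11101001111
Gen 1 (rule 182): 01011110110
Gen 2 (rule 60): 01110001101
Gen 3 (rule 182): 10101010011
Gen 4 (rule 60): 11111111010
Gen 5 (rule 182): 01111110111
Gen 6 (rule 60): 01000001100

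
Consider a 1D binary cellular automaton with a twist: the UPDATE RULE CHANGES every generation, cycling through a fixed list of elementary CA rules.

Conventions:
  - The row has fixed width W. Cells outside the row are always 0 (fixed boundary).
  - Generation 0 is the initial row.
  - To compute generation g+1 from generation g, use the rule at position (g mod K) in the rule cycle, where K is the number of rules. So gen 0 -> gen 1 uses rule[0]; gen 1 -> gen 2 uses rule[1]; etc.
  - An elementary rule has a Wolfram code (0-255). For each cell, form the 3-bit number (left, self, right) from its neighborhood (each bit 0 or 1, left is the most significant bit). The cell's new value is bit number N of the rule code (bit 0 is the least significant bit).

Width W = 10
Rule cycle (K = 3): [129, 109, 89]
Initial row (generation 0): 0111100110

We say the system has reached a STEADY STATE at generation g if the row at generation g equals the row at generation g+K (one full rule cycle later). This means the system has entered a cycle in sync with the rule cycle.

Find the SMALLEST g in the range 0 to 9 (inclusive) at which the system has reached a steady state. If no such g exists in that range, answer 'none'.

Gen 0: 0111100110
Gen 1 (rule 129): 0011000000
Gen 2 (rule 109): 1011011111
Gen 3 (rule 89): 0011010001
Gen 4 (rule 129): 1000000100
Gen 5 (rule 109): 1011110101
Gen 6 (rule 89): 0010010000
Gen 7 (rule 129): 1000000111
Gen 8 (rule 109): 1011110101
Gen 9 (rule 89): 0010010000
Gen 10 (rule 129): 1000000111
Gen 11 (rule 109): 1011110101
Gen 12 (rule 89): 0010010000

Answer: 5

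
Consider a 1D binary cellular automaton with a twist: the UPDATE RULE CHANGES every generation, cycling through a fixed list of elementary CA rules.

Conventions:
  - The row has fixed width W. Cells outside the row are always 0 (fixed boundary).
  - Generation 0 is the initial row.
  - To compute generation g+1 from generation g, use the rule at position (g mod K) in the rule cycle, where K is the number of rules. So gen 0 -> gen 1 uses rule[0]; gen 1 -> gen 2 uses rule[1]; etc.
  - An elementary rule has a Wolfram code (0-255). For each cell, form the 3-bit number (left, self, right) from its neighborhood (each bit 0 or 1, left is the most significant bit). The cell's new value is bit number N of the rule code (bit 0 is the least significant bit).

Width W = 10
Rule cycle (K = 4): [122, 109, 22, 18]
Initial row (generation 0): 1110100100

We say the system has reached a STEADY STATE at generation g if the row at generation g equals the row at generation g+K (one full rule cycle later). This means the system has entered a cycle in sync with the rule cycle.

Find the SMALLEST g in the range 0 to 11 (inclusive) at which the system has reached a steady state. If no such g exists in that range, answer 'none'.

Gen 0: 1110100100
Gen 1 (rule 122): 1011011010
Gen 2 (rule 109): 1111111110
Gen 3 (rule 22): 0000000001
Gen 4 (rule 18): 0000000010
Gen 5 (rule 122): 0000000101
Gen 6 (rule 109): 1111110111
Gen 7 (rule 22): 0000000000
Gen 8 (rule 18): 0000000000
Gen 9 (rule 122): 0000000000
Gen 10 (rule 109): 1111111111
Gen 11 (rule 22): 0000000000
Gen 12 (rule 18): 0000000000
Gen 13 (rule 122): 0000000000
Gen 14 (rule 109): 1111111111
Gen 15 (rule 22): 0000000000

Answer: 7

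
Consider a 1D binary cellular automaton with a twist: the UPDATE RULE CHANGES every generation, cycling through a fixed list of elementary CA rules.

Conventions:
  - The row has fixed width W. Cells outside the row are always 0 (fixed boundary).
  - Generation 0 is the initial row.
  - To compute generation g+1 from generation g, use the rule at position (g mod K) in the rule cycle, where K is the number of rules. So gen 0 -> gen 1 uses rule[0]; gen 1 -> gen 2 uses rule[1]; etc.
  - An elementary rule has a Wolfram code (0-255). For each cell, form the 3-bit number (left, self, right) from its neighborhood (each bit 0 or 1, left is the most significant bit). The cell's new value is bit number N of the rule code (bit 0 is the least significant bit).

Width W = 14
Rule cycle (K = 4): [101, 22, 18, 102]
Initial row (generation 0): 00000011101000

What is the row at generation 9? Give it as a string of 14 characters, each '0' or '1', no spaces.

Answer: 01011110010111

Derivation:
Gen 0: 00000011101000
Gen 1 (rule 101): 11111000111011
Gen 2 (rule 22): 00000101000000
Gen 3 (rule 18): 00001000100000
Gen 4 (rule 102): 00011001100000
Gen 5 (rule 101): 11001000101111
Gen 6 (rule 22): 00111101100000
Gen 7 (rule 18): 01000000010000
Gen 8 (rule 102): 11000000110000
Gen 9 (rule 101): 01011110010111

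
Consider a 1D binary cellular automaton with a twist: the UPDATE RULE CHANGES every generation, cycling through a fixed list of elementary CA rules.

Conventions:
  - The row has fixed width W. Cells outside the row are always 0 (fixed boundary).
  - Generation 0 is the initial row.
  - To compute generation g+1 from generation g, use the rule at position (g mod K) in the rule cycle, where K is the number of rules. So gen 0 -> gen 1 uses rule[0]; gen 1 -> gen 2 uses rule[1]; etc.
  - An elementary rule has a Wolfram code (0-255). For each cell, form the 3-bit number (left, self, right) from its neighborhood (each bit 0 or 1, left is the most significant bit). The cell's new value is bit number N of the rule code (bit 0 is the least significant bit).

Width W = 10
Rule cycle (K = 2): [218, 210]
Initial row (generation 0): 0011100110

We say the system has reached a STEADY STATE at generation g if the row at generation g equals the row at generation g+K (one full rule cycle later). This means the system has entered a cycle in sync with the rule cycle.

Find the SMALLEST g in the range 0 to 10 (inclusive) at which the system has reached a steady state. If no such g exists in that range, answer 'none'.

Answer: 9

Derivation:
Gen 0: 0011100110
Gen 1 (rule 218): 0111111111
Gen 2 (rule 210): 1011111111
Gen 3 (rule 218): 0011111111
Gen 4 (rule 210): 0101111111
Gen 5 (rule 218): 1001111111
Gen 6 (rule 210): 0110111111
Gen 7 (rule 218): 1110111111
Gen 8 (rule 210): 0110011111
Gen 9 (rule 218): 1111111111
Gen 10 (rule 210): 0111111111
Gen 11 (rule 218): 1111111111
Gen 12 (rule 210): 0111111111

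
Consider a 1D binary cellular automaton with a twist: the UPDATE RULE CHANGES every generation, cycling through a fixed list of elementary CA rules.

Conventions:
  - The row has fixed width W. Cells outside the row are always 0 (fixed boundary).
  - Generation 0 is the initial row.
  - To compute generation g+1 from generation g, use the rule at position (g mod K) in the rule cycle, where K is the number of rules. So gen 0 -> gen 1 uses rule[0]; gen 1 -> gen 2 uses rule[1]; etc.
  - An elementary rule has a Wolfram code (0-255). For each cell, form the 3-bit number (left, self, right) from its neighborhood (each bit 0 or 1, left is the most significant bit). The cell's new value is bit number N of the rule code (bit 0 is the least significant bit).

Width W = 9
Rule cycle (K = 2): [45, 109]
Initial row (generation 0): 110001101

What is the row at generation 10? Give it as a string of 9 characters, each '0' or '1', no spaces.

Gen 0: 110001101
Gen 1 (rule 45): 100101011
Gen 2 (rule 109): 100111111
Gen 3 (rule 45): 100100000
Gen 4 (rule 109): 100101111
Gen 5 (rule 45): 100111000
Gen 6 (rule 109): 100101011
Gen 7 (rule 45): 100111110
Gen 8 (rule 109): 100100010
Gen 9 (rule 45): 100101010
Gen 10 (rule 109): 100111110

Answer: 100111110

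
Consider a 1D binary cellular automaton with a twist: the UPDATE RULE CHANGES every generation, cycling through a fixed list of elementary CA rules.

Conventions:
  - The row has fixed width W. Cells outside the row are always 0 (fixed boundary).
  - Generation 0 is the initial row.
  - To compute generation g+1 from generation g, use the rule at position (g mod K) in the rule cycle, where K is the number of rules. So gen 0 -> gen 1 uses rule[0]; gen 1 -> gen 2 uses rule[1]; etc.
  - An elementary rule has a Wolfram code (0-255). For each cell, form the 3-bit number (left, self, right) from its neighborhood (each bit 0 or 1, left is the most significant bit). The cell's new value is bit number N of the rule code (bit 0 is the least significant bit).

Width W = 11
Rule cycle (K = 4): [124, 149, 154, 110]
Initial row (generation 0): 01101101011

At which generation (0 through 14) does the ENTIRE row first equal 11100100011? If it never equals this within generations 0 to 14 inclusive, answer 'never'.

Answer: never

Derivation:
Gen 0: 01101101011
Gen 1 (rule 124): 01111111111
Gen 2 (rule 149): 00111111110
Gen 3 (rule 154): 01111111101
Gen 4 (rule 110): 11000000111
Gen 5 (rule 124): 11100000101
Gen 6 (rule 149): 01011110101
Gen 7 (rule 154): 10011100000
Gen 8 (rule 110): 10110100000
Gen 9 (rule 124): 11111110000
Gen 10 (rule 149): 01111101111
Gen 11 (rule 154): 11111001110
Gen 12 (rule 110): 10001011010
Gen 13 (rule 124): 11001111111
Gen 14 (rule 149): 00100111110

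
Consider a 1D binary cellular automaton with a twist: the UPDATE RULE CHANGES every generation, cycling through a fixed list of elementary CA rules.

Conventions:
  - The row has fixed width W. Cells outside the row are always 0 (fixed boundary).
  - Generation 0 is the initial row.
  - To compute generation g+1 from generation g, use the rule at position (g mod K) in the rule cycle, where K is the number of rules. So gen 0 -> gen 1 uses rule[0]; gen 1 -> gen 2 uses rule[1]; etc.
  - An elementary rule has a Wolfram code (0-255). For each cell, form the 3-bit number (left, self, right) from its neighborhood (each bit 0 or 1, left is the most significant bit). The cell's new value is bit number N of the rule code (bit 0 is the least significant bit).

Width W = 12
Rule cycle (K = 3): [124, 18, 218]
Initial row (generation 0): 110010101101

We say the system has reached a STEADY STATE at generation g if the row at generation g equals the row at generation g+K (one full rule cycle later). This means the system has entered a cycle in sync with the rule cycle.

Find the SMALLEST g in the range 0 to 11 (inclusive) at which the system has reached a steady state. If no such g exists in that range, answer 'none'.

Answer: 2

Derivation:
Gen 0: 110010101101
Gen 1 (rule 124): 111011111111
Gen 2 (rule 18): 000000000000
Gen 3 (rule 218): 000000000000
Gen 4 (rule 124): 000000000000
Gen 5 (rule 18): 000000000000
Gen 6 (rule 218): 000000000000
Gen 7 (rule 124): 000000000000
Gen 8 (rule 18): 000000000000
Gen 9 (rule 218): 000000000000
Gen 10 (rule 124): 000000000000
Gen 11 (rule 18): 000000000000
Gen 12 (rule 218): 000000000000
Gen 13 (rule 124): 000000000000
Gen 14 (rule 18): 000000000000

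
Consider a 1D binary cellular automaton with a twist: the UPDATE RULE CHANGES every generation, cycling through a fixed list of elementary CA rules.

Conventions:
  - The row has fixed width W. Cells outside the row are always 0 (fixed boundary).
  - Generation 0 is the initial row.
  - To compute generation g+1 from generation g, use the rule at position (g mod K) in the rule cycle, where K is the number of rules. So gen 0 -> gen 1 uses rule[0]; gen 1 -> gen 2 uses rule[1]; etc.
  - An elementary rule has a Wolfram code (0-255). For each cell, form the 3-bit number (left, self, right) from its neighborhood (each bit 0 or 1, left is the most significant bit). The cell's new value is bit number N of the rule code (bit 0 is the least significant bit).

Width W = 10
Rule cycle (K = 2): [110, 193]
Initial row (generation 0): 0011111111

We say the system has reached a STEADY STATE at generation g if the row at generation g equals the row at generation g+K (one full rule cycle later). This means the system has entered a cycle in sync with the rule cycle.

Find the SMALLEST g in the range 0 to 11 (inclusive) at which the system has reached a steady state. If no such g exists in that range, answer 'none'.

Answer: 6

Derivation:
Gen 0: 0011111111
Gen 1 (rule 110): 0110000001
Gen 2 (rule 193): 0010111100
Gen 3 (rule 110): 0111100100
Gen 4 (rule 193): 0011100001
Gen 5 (rule 110): 0110100011
Gen 6 (rule 193): 0010001001
Gen 7 (rule 110): 0110011011
Gen 8 (rule 193): 0010001001
Gen 9 (rule 110): 0110011011
Gen 10 (rule 193): 0010001001
Gen 11 (rule 110): 0110011011
Gen 12 (rule 193): 0010001001
Gen 13 (rule 110): 0110011011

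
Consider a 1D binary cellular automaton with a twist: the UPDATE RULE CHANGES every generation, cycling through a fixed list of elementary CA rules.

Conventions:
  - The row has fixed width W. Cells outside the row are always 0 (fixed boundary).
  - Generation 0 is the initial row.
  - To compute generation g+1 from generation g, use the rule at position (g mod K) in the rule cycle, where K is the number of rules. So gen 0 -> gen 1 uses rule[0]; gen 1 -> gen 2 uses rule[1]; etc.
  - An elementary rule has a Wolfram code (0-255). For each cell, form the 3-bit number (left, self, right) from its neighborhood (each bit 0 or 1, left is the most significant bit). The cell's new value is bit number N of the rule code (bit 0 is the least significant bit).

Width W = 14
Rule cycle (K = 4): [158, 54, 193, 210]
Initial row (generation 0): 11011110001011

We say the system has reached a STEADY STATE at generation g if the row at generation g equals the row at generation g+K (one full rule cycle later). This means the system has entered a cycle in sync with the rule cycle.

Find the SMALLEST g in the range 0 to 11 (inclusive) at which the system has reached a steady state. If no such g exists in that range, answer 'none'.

Gen 0: 11011110001011
Gen 1 (rule 158): 10011101011010
Gen 2 (rule 54): 11100011100111
Gen 3 (rule 193): 01101001100011
Gen 4 (rule 210): 10100110110101
Gen 5 (rule 158): 10111100100101
Gen 6 (rule 54): 11000011111111
Gen 7 (rule 193): 01011001111111
Gen 8 (rule 210): 10001110111111
Gen 9 (rule 158): 11011100111110
Gen 10 (rule 54): 00100011000001
Gen 11 (rule 193): 10001001011100
Gen 12 (rule 210): 01010110001110
Gen 13 (rule 158): 11010101011101
Gen 14 (rule 54): 00111111100011
Gen 15 (rule 193): 10011111101001

Answer: none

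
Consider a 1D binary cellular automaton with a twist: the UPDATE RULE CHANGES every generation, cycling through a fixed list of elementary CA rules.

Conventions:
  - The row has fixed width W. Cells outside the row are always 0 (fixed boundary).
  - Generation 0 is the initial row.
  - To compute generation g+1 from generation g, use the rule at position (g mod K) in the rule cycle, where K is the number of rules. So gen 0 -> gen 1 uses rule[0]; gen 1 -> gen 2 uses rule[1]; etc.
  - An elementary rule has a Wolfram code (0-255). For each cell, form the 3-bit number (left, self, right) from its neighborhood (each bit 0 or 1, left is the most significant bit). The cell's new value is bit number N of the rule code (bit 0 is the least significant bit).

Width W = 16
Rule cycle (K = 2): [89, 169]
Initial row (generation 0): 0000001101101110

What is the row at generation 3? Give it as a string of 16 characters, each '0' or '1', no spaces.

Gen 0: 0000001101101110
Gen 1 (rule 89): 1111101101101011
Gen 2 (rule 169): 1111011011010110
Gen 3 (rule 89): 1001011011000111

Answer: 1001011011000111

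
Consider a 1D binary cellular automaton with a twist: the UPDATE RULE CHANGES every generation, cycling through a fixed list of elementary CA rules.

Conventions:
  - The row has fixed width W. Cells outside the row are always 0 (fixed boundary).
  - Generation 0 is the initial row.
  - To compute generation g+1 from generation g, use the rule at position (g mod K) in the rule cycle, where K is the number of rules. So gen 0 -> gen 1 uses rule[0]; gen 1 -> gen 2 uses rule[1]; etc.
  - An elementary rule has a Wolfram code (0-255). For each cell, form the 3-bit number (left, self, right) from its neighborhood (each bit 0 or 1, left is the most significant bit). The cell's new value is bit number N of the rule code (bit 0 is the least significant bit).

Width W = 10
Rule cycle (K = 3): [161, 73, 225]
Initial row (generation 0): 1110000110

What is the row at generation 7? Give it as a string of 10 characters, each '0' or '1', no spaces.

Answer: 0000001001

Derivation:
Gen 0: 1110000110
Gen 1 (rule 161): 0100110000
Gen 2 (rule 73): 0000110111
Gen 3 (rule 225): 1110011011
Gen 4 (rule 161): 0100000100
Gen 5 (rule 73): 0001110001
Gen 6 (rule 225): 1100110100
Gen 7 (rule 161): 0000001001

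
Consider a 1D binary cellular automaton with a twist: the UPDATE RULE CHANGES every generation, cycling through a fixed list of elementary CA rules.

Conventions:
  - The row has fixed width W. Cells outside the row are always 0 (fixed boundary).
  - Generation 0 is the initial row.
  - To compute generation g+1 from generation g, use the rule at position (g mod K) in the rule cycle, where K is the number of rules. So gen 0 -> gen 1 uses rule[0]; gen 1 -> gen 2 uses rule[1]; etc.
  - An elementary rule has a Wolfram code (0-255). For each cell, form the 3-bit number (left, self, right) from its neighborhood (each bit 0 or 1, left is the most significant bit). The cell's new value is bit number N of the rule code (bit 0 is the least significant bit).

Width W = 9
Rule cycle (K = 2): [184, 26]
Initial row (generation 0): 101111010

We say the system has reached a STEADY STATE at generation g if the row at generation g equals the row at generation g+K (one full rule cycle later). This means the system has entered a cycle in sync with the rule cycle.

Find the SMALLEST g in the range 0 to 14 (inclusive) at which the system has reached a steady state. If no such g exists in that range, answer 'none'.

Answer: none

Derivation:
Gen 0: 101111010
Gen 1 (rule 184): 011110101
Gen 2 (rule 26): 110000000
Gen 3 (rule 184): 101000000
Gen 4 (rule 26): 000100000
Gen 5 (rule 184): 000010000
Gen 6 (rule 26): 000101000
Gen 7 (rule 184): 000010100
Gen 8 (rule 26): 000100010
Gen 9 (rule 184): 000010001
Gen 10 (rule 26): 000101010
Gen 11 (rule 184): 000010101
Gen 12 (rule 26): 000100000
Gen 13 (rule 184): 000010000
Gen 14 (rule 26): 000101000
Gen 15 (rule 184): 000010100
Gen 16 (rule 26): 000100010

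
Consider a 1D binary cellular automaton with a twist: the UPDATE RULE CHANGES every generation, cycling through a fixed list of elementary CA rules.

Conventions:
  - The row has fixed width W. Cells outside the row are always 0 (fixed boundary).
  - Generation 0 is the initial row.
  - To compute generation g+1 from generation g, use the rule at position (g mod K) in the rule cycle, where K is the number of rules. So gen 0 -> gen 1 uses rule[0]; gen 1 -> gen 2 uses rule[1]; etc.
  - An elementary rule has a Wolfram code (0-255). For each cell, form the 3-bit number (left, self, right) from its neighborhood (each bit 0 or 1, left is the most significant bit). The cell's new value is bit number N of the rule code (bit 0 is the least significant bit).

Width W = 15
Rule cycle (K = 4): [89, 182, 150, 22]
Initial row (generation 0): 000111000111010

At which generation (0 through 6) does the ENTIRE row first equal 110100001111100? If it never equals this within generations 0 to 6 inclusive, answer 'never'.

Answer: 5

Derivation:
Gen 0: 000111000111010
Gen 1 (rule 89): 110101110101001
Gen 2 (rule 182): 001110101111111
Gen 3 (rule 150): 010100100111110
Gen 4 (rule 22): 110111111000001
Gen 5 (rule 89): 110100001111100
Gen 6 (rule 182): 001110010111010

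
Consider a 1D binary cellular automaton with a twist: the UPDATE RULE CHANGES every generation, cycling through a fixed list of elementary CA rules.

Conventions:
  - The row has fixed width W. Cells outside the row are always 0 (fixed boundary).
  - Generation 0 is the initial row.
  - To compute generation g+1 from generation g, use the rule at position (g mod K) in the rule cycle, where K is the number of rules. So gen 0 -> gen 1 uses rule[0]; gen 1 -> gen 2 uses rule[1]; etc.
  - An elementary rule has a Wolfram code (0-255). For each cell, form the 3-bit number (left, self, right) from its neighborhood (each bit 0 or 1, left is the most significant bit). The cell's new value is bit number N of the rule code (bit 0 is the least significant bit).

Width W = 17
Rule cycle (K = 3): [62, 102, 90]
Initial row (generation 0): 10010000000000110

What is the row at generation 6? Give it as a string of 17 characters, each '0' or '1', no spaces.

Answer: 10100101101000010

Derivation:
Gen 0: 10010000000000110
Gen 1 (rule 62): 11111000000001101
Gen 2 (rule 102): 00001000000010111
Gen 3 (rule 90): 00010100000100101
Gen 4 (rule 62): 00111110001111111
Gen 5 (rule 102): 01000010010000001
Gen 6 (rule 90): 10100101101000010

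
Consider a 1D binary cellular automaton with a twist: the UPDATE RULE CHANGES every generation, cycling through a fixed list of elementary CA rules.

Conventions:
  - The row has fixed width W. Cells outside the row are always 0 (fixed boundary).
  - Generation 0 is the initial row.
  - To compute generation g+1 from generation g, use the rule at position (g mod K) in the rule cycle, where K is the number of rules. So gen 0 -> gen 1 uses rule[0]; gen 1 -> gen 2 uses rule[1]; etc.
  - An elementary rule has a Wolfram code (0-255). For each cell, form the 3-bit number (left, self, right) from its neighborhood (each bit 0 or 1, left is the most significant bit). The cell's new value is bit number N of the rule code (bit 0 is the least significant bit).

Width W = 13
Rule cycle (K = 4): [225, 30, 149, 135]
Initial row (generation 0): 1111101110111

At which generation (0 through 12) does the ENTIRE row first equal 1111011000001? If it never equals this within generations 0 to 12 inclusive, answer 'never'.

Gen 0: 1111101110111
Gen 1 (rule 225): 0111110111011
Gen 2 (rule 30): 1100000100010
Gen 3 (rule 149): 0011110111011
Gen 4 (rule 135): 1101100010000
Gen 5 (rule 225): 0110101000111
Gen 6 (rule 30): 1100101101100
Gen 7 (rule 149): 0010100000011
Gen 8 (rule 135): 1110101111100
Gen 9 (rule 225): 0111010111101
Gen 10 (rule 30): 1100010100001
Gen 11 (rule 149): 0011010111101
Gen 12 (rule 135): 1100010011001

Answer: never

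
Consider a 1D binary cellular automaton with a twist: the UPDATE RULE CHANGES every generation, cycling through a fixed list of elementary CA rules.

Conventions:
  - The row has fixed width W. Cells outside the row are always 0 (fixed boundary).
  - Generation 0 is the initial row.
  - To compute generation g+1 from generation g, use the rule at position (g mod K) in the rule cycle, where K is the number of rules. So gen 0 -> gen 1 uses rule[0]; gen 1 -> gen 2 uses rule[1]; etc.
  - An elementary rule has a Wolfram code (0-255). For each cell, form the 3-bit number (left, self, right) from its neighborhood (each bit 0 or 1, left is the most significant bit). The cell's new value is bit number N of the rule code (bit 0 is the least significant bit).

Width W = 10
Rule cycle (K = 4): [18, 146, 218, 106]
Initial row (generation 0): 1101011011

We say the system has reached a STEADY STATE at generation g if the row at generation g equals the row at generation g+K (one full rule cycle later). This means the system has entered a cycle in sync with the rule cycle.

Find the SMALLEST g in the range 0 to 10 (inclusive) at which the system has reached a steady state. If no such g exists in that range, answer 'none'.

Gen 0: 1101011011
Gen 1 (rule 18): 0000000000
Gen 2 (rule 146): 0000000000
Gen 3 (rule 218): 0000000000
Gen 4 (rule 106): 0000000000
Gen 5 (rule 18): 0000000000
Gen 6 (rule 146): 0000000000
Gen 7 (rule 218): 0000000000
Gen 8 (rule 106): 0000000000
Gen 9 (rule 18): 0000000000
Gen 10 (rule 146): 0000000000
Gen 11 (rule 218): 0000000000
Gen 12 (rule 106): 0000000000
Gen 13 (rule 18): 0000000000
Gen 14 (rule 146): 0000000000

Answer: 1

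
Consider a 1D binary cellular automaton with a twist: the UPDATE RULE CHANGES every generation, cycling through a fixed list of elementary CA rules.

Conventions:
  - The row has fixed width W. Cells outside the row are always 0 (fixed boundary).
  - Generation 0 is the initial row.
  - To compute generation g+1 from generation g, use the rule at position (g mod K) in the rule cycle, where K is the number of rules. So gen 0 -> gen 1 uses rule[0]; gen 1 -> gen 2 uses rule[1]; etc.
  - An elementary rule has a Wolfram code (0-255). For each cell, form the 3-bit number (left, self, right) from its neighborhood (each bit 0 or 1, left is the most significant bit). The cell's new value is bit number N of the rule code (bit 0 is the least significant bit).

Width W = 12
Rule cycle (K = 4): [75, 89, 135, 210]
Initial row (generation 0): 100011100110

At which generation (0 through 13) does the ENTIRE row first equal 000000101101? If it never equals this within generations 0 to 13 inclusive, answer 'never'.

Gen 0: 100011100110
Gen 1 (rule 75): 001110101110
Gen 2 (rule 89): 101010001011
Gen 3 (rule 135): 101010111000
Gen 4 (rule 210): 000000011100
Gen 5 (rule 75): 111111110101
Gen 6 (rule 89): 100000010000
Gen 7 (rule 135): 101111110111
Gen 8 (rule 210): 000111110011
Gen 9 (rule 75): 111100010111
Gen 10 (rule 89): 100111000101
Gen 11 (rule 135): 101010011101
Gen 12 (rule 210): 000001101100
Gen 13 (rule 75): 111111101101

Answer: never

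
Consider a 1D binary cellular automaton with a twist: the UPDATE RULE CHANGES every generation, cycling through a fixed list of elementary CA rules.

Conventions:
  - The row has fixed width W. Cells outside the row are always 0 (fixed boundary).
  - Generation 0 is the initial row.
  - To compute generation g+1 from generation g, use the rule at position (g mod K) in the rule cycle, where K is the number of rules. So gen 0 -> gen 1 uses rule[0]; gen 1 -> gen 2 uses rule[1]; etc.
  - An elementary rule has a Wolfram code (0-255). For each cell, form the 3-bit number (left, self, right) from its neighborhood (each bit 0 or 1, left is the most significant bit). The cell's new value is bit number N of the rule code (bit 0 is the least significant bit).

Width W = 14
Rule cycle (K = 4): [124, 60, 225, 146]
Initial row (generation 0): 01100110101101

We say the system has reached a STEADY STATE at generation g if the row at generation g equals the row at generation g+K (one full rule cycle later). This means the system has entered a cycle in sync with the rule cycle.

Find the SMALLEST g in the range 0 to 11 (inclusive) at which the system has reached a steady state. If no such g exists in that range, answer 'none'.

Gen 0: 01100110101101
Gen 1 (rule 124): 01110111111111
Gen 2 (rule 60): 01001100000000
Gen 3 (rule 225): 00000101111111
Gen 4 (rule 146): 00001000111110
Gen 5 (rule 124): 00001100100011
Gen 6 (rule 60): 00001010110010
Gen 7 (rule 225): 11100101010000
Gen 8 (rule 146): 01011000001000
Gen 9 (rule 124): 01111100001100
Gen 10 (rule 60): 01000010001010
Gen 11 (rule 225): 00011000100100
Gen 12 (rule 146): 00100101011010
Gen 13 (rule 124): 00110111111111
Gen 14 (rule 60): 00101100000000
Gen 15 (rule 225): 10010101111111

Answer: none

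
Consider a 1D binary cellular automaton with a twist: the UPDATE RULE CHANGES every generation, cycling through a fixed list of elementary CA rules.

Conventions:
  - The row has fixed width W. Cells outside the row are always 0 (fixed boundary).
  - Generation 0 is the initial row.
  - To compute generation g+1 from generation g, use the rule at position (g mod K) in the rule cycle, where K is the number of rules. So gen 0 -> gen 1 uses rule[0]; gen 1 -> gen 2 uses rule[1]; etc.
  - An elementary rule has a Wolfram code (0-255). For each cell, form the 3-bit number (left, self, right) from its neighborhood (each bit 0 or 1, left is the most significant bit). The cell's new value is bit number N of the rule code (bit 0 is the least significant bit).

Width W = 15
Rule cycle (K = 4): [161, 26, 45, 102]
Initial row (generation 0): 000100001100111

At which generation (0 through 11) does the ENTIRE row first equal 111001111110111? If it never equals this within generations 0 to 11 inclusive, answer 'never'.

Answer: 11

Derivation:
Gen 0: 000100001100111
Gen 1 (rule 161): 110001100000010
Gen 2 (rule 26): 101011010000101
Gen 3 (rule 45): 111110110110111
Gen 4 (rule 102): 000011011011001
Gen 5 (rule 161): 111000100100000
Gen 6 (rule 26): 100101011010000
Gen 7 (rule 45): 100111110110111
Gen 8 (rule 102): 101000011011001
Gen 9 (rule 161): 010011000100000
Gen 10 (rule 26): 101110101010000
Gen 11 (rule 45): 111001111110111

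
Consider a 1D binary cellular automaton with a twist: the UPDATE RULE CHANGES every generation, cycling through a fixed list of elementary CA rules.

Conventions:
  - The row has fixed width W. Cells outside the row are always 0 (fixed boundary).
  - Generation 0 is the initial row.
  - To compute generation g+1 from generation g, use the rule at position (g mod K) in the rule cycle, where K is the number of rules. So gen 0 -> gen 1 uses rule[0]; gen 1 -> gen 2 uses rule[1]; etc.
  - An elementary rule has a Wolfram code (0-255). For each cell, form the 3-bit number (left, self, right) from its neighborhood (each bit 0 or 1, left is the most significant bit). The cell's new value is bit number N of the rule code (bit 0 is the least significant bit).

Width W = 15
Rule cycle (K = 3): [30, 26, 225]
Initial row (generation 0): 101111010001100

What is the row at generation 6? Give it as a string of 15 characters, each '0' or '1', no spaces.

Answer: 110010100011000

Derivation:
Gen 0: 101111010001100
Gen 1 (rule 30): 101000011011010
Gen 2 (rule 26): 000100110010001
Gen 3 (rule 225): 110000010000100
Gen 4 (rule 30): 101000111001110
Gen 5 (rule 26): 000101100111001
Gen 6 (rule 225): 110010100011000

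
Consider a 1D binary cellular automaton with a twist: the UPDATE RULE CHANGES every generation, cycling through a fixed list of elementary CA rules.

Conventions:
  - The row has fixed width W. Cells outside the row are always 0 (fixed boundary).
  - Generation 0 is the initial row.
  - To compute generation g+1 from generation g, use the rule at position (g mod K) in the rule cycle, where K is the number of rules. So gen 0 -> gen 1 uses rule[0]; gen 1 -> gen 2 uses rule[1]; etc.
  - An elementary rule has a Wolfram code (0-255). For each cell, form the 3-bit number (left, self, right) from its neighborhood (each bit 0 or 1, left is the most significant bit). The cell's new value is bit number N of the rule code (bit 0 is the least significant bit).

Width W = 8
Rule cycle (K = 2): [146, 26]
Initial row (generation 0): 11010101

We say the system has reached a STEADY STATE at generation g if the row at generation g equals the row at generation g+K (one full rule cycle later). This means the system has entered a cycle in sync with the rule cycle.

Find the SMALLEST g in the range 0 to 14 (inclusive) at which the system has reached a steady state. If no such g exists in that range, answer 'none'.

Answer: 1

Derivation:
Gen 0: 11010101
Gen 1 (rule 146): 00000000
Gen 2 (rule 26): 00000000
Gen 3 (rule 146): 00000000
Gen 4 (rule 26): 00000000
Gen 5 (rule 146): 00000000
Gen 6 (rule 26): 00000000
Gen 7 (rule 146): 00000000
Gen 8 (rule 26): 00000000
Gen 9 (rule 146): 00000000
Gen 10 (rule 26): 00000000
Gen 11 (rule 146): 00000000
Gen 12 (rule 26): 00000000
Gen 13 (rule 146): 00000000
Gen 14 (rule 26): 00000000
Gen 15 (rule 146): 00000000
Gen 16 (rule 26): 00000000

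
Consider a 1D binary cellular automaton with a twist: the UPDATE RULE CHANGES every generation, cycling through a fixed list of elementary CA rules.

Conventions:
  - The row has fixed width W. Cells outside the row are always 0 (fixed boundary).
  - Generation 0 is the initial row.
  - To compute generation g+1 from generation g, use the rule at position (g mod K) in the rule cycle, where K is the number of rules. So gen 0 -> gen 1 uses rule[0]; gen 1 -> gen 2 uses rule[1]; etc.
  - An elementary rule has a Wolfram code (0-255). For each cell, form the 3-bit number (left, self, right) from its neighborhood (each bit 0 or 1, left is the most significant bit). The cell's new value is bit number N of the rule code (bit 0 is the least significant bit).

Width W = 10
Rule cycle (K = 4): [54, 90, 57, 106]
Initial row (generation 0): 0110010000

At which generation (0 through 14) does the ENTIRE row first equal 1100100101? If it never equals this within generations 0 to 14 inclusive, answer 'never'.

Gen 0: 0110010000
Gen 1 (rule 54): 1001111000
Gen 2 (rule 90): 0111001100
Gen 3 (rule 57): 0100101011
Gen 4 (rule 106): 1001010111
Gen 5 (rule 54): 1111111000
Gen 6 (rule 90): 1000001100
Gen 7 (rule 57): 0111101011
Gen 8 (rule 106): 1100110111
Gen 9 (rule 54): 0011001000
Gen 10 (rule 90): 0111110100
Gen 11 (rule 57): 0100001011
Gen 12 (rule 106): 1000010111
Gen 13 (rule 54): 1100111000
Gen 14 (rule 90): 1111101100

Answer: never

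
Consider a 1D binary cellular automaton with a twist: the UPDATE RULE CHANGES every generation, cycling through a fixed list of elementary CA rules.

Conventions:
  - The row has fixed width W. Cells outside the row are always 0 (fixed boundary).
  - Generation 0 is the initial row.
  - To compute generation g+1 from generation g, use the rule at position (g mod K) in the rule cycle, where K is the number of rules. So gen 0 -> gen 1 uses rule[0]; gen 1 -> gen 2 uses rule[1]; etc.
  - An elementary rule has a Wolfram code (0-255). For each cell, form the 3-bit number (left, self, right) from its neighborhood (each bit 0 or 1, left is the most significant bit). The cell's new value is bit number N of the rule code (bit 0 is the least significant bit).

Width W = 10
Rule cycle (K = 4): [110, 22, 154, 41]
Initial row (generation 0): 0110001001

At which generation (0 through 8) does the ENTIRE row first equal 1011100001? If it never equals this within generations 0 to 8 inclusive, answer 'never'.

Answer: never

Derivation:
Gen 0: 0110001001
Gen 1 (rule 110): 1110011011
Gen 2 (rule 22): 0001100000
Gen 3 (rule 154): 0011010000
Gen 4 (rule 41): 1010100111
Gen 5 (rule 110): 1111101101
Gen 6 (rule 22): 0000000001
Gen 7 (rule 154): 0000000010
Gen 8 (rule 41): 1111111000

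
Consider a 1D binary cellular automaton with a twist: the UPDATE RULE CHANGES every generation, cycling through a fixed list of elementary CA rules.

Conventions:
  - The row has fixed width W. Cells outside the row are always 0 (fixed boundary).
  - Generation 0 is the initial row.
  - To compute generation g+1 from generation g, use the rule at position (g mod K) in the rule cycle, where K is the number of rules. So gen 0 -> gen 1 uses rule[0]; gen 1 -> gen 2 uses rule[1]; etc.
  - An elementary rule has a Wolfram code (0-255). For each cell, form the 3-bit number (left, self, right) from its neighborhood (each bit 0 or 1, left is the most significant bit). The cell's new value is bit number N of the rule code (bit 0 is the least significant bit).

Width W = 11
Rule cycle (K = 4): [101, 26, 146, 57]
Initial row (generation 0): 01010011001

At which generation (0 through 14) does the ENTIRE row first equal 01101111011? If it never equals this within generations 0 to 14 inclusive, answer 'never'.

Gen 0: 01010011001
Gen 1 (rule 101): 01110001001
Gen 2 (rule 26): 11001010110
Gen 3 (rule 146): 00110000001
Gen 4 (rule 57): 10101111100
Gen 5 (rule 101): 11110000101
Gen 6 (rule 26): 10001001000
Gen 7 (rule 146): 01010110100
Gen 8 (rule 57): 00101101011
Gen 9 (rule 101): 10110111101
Gen 10 (rule 26): 00100100000
Gen 11 (rule 146): 01011010000
Gen 12 (rule 57): 00110101111
Gen 13 (rule 101): 10011110001
Gen 14 (rule 26): 01110001010

Answer: never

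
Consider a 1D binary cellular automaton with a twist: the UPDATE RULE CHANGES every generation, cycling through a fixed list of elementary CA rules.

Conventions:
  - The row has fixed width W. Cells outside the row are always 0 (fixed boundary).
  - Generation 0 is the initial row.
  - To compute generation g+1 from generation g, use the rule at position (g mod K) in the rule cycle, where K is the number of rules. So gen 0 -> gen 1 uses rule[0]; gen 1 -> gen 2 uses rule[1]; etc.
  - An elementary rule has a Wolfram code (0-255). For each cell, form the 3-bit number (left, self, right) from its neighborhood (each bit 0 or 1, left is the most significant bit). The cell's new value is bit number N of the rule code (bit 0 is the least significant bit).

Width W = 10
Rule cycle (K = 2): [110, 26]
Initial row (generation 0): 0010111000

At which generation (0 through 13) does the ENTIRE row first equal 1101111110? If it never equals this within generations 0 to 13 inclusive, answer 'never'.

Answer: 9

Derivation:
Gen 0: 0010111000
Gen 1 (rule 110): 0111101000
Gen 2 (rule 26): 1100000100
Gen 3 (rule 110): 1100001100
Gen 4 (rule 26): 1010011010
Gen 5 (rule 110): 1110111110
Gen 6 (rule 26): 1000100001
Gen 7 (rule 110): 1001100011
Gen 8 (rule 26): 0111010110
Gen 9 (rule 110): 1101111110
Gen 10 (rule 26): 1001000001
Gen 11 (rule 110): 1011000011
Gen 12 (rule 26): 0010100110
Gen 13 (rule 110): 0111101110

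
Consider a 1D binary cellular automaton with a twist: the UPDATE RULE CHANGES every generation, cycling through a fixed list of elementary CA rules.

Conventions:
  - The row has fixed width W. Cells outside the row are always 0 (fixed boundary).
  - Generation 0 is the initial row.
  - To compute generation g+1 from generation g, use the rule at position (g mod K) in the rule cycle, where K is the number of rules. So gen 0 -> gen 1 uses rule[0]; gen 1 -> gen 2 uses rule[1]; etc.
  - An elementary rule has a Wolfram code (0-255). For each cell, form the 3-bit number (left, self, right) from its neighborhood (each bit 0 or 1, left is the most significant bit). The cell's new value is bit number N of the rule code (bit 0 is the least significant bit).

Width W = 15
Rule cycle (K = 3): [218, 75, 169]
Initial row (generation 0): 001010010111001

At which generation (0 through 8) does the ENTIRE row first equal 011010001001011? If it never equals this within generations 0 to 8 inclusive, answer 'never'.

Gen 0: 001010010111001
Gen 1 (rule 218): 010001100111110
Gen 2 (rule 75): 100111101100010
Gen 3 (rule 169): 000111011001000
Gen 4 (rule 218): 001111011110100
Gen 5 (rule 75): 111001010010001
Gen 6 (rule 169): 110000100000100
Gen 7 (rule 218): 111001010001010
Gen 8 (rule 75): 101010000110000

Answer: never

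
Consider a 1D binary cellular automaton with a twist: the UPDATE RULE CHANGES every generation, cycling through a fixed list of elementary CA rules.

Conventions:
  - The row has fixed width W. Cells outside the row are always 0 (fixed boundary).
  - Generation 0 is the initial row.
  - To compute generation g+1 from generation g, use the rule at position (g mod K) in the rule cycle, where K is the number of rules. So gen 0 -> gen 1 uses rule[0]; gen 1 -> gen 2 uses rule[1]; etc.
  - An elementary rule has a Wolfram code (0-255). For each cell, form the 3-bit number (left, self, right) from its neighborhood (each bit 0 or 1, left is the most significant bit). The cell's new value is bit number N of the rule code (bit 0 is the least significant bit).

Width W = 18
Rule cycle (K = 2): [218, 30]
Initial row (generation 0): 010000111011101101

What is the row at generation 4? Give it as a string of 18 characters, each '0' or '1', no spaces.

Answer: 011000011101011011

Derivation:
Gen 0: 010000111011101101
Gen 1 (rule 218): 101001111011101100
Gen 2 (rule 30): 101111000010001010
Gen 3 (rule 218): 001111100101010001
Gen 4 (rule 30): 011000011101011011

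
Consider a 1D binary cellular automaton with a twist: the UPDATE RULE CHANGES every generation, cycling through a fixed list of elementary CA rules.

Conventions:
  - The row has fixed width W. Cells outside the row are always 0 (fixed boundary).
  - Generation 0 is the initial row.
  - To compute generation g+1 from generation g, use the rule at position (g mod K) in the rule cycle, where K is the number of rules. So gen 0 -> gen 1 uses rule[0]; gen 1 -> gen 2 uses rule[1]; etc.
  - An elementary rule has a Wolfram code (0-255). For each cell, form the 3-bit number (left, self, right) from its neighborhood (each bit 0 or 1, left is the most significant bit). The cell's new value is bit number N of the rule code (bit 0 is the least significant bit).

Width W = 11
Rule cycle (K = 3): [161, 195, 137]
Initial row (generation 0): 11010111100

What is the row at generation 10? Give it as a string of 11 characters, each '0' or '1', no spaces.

Gen 0: 11010111100
Gen 1 (rule 161): 00101011001
Gen 2 (rule 195): 11000001010
Gen 3 (rule 137): 10011100000
Gen 4 (rule 161): 00001001111
Gen 5 (rule 195): 11110010111
Gen 6 (rule 137): 11100000110
Gen 7 (rule 161): 01001110000
Gen 8 (rule 195): 10010110111
Gen 9 (rule 137): 00000100110
Gen 10 (rule 161): 11110000000

Answer: 11110000000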